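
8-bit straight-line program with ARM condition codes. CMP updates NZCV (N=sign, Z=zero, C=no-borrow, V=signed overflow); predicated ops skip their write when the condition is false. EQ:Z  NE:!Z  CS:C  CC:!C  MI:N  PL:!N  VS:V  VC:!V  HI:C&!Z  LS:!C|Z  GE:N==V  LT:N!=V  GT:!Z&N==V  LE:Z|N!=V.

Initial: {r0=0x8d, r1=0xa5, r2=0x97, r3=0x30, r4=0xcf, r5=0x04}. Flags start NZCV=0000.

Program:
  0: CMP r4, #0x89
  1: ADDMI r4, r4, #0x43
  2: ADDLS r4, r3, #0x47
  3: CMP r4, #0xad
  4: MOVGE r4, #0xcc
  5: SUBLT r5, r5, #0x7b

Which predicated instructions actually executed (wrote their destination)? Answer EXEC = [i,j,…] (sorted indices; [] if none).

EXEC = [4]

0: ✓ CMP  NZCV=0010
1: · ADDMI
2: · ADDLS
3: ✓ CMP  NZCV=0010
4: ✓ MOVGE  r4←0xcc
5: · SUBLT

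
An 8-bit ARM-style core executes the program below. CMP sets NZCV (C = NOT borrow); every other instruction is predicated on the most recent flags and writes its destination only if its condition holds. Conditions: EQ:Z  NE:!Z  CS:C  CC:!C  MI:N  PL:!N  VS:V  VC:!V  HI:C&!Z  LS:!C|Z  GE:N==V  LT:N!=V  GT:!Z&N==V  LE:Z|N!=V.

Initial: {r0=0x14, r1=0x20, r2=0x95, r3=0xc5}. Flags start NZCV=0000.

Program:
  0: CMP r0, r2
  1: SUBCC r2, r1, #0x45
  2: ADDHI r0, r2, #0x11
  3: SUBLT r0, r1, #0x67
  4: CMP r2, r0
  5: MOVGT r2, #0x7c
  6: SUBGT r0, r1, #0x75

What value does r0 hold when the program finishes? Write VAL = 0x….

VAL = 0x14

0: ✓ CMP  NZCV=0000
1: ✓ SUBCC  r2←0xdb
2: · ADDHI
3: · SUBLT
4: ✓ CMP  NZCV=1010
5: · MOVGT
6: · SUBGT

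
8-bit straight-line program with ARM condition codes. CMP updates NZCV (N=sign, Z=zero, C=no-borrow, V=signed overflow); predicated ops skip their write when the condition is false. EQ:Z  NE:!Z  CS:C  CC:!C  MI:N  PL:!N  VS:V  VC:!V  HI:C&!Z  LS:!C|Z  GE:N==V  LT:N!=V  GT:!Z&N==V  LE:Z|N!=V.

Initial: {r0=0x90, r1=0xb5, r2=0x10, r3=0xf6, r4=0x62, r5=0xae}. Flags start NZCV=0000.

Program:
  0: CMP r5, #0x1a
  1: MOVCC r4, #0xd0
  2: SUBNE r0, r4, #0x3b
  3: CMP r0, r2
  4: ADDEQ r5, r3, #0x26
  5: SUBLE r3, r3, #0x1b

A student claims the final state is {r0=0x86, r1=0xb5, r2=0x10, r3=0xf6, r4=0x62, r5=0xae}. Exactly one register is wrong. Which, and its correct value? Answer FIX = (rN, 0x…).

FIX = (r0, 0x27)

0: ✓ CMP  NZCV=1010
1: · MOVCC
2: ✓ SUBNE  r0←0x27
3: ✓ CMP  NZCV=0010
4: · ADDEQ
5: · SUBLE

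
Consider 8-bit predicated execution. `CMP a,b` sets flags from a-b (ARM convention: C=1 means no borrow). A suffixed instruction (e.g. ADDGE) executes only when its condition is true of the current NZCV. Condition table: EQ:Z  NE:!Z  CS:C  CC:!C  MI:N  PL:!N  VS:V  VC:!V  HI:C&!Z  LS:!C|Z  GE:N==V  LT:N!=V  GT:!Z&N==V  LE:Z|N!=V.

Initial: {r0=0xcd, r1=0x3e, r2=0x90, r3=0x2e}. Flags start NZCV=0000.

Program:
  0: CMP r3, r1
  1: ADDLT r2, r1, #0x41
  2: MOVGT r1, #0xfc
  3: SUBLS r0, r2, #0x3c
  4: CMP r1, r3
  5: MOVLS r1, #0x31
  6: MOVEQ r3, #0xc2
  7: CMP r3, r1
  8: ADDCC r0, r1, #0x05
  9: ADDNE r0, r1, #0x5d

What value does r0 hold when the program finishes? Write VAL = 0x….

VAL = 0x9b

0: ✓ CMP  NZCV=1000
1: ✓ ADDLT  r2←0x7f
2: · MOVGT
3: ✓ SUBLS  r0←0x43
4: ✓ CMP  NZCV=0010
5: · MOVLS
6: · MOVEQ
7: ✓ CMP  NZCV=1000
8: ✓ ADDCC  r0←0x43
9: ✓ ADDNE  r0←0x9b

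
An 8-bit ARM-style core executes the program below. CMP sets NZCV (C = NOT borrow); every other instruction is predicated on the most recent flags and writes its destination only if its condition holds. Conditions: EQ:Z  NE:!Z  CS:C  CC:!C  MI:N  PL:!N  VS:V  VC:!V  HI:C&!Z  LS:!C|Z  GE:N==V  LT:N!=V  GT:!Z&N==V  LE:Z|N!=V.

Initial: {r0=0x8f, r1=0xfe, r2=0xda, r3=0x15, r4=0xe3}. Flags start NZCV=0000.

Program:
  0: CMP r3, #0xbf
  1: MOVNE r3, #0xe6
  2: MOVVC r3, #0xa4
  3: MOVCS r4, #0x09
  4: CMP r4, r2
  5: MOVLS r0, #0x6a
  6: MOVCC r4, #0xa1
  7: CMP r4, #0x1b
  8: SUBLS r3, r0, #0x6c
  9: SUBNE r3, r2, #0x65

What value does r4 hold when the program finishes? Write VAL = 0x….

VAL = 0xe3

[0] flags=0000 → (cmp)
[1] flags=0000 NE?T → r3=0xe6
[2] flags=0000 VC?T → r3=0xa4
[3] flags=0000 CS?F → skip
[4] flags=0010 → (cmp)
[5] flags=0010 LS?F → skip
[6] flags=0010 CC?F → skip
[7] flags=1010 → (cmp)
[8] flags=1010 LS?F → skip
[9] flags=1010 NE?T → r3=0x75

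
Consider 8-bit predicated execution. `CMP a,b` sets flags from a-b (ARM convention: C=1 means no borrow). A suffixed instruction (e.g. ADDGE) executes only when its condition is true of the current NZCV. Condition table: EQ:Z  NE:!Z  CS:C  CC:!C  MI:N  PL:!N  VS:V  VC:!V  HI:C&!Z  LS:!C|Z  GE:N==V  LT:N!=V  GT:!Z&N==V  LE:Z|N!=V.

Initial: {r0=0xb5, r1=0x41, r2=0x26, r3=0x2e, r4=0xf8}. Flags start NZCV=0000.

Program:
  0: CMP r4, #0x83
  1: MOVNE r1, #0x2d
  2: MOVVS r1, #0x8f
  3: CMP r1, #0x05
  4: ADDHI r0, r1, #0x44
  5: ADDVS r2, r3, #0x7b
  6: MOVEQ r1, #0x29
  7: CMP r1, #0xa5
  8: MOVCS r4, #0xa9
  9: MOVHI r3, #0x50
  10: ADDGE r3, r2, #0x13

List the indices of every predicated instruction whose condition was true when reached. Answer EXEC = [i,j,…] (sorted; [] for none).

[0] flags=0010 → (cmp)
[1] flags=0010 NE?T → r1=0x2d
[2] flags=0010 VS?F → skip
[3] flags=0010 → (cmp)
[4] flags=0010 HI?T → r0=0x71
[5] flags=0010 VS?F → skip
[6] flags=0010 EQ?F → skip
[7] flags=1001 → (cmp)
[8] flags=1001 CS?F → skip
[9] flags=1001 HI?F → skip
[10] flags=1001 GE?T → r3=0x39

EXEC = [1,4,10]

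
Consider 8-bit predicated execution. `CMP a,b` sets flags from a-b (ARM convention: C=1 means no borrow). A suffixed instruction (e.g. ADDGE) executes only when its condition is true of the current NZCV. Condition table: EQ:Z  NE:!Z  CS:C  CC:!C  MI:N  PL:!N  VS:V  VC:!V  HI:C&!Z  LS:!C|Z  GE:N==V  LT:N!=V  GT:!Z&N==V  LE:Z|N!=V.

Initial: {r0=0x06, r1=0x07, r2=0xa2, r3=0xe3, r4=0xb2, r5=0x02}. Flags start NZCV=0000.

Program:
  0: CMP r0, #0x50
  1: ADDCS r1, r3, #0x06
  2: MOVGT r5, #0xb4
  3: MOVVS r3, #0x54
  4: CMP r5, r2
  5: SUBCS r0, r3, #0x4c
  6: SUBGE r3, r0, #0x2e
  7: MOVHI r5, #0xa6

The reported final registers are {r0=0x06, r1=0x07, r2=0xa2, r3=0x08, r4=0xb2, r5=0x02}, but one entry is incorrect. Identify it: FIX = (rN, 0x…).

[0] flags=1000 → (cmp)
[1] flags=1000 CS?F → skip
[2] flags=1000 GT?F → skip
[3] flags=1000 VS?F → skip
[4] flags=0000 → (cmp)
[5] flags=0000 CS?F → skip
[6] flags=0000 GE?T → r3=0xd8
[7] flags=0000 HI?F → skip

FIX = (r3, 0xd8)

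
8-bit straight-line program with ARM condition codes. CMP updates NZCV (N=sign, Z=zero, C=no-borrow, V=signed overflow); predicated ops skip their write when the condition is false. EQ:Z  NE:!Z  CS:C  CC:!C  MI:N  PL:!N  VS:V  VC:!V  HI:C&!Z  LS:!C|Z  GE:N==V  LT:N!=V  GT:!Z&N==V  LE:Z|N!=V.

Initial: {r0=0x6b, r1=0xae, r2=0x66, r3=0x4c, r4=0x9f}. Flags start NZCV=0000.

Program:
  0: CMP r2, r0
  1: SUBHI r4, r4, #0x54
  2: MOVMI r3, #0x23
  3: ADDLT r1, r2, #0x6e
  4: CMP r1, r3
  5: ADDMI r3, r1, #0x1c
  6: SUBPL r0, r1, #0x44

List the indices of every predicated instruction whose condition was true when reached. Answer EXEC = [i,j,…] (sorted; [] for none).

EXEC = [2,3,5]

0: ✓ CMP  NZCV=1000
1: · SUBHI
2: ✓ MOVMI  r3←0x23
3: ✓ ADDLT  r1←0xd4
4: ✓ CMP  NZCV=1010
5: ✓ ADDMI  r3←0xf0
6: · SUBPL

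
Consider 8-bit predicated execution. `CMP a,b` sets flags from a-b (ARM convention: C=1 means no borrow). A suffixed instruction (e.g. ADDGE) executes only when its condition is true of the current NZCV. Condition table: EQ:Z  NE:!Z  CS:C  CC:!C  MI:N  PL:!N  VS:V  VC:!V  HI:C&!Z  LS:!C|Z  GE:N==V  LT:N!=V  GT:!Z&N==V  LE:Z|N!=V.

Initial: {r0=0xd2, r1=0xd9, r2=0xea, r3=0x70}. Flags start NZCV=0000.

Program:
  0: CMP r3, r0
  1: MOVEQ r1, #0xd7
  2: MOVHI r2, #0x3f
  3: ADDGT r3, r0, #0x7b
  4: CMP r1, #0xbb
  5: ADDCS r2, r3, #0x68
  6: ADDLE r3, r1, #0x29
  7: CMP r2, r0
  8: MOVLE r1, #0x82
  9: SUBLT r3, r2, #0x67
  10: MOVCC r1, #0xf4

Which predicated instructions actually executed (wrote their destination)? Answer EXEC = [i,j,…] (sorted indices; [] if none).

EXEC = [3,5,8,9,10]

0: ✓ CMP  NZCV=1001
1: · MOVEQ
2: · MOVHI
3: ✓ ADDGT  r3←0x4d
4: ✓ CMP  NZCV=0010
5: ✓ ADDCS  r2←0xb5
6: · ADDLE
7: ✓ CMP  NZCV=1000
8: ✓ MOVLE  r1←0x82
9: ✓ SUBLT  r3←0x4e
10: ✓ MOVCC  r1←0xf4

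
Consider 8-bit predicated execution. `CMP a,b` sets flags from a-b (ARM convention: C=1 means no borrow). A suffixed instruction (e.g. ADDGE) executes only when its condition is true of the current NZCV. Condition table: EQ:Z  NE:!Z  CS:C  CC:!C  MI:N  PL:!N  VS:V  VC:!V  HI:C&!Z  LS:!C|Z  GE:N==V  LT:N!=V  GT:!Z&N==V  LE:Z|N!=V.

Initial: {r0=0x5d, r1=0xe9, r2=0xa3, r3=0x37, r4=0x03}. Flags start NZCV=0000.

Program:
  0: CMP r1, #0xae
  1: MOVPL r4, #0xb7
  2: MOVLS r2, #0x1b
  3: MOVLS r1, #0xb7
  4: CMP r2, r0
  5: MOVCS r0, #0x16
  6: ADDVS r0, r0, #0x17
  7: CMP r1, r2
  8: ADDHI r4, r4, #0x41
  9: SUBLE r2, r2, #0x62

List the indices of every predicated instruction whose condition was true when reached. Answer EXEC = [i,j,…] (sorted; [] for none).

EXEC = [1,5,6,8]

[0] flags=0010 → (cmp)
[1] flags=0010 PL?T → r4=0xb7
[2] flags=0010 LS?F → skip
[3] flags=0010 LS?F → skip
[4] flags=0011 → (cmp)
[5] flags=0011 CS?T → r0=0x16
[6] flags=0011 VS?T → r0=0x2d
[7] flags=0010 → (cmp)
[8] flags=0010 HI?T → r4=0xf8
[9] flags=0010 LE?F → skip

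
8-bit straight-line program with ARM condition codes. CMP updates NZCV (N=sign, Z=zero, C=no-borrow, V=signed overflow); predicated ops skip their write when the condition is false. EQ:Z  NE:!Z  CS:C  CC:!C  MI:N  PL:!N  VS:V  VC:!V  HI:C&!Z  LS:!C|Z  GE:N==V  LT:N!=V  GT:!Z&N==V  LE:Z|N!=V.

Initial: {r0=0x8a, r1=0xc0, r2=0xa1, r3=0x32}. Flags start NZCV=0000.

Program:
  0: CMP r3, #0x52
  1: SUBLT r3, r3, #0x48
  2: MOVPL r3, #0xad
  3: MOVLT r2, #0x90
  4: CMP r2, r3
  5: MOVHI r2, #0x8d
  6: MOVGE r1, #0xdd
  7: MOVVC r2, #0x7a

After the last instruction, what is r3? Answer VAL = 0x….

[0] flags=1000 → (cmp)
[1] flags=1000 LT?T → r3=0xea
[2] flags=1000 PL?F → skip
[3] flags=1000 LT?T → r2=0x90
[4] flags=1000 → (cmp)
[5] flags=1000 HI?F → skip
[6] flags=1000 GE?F → skip
[7] flags=1000 VC?T → r2=0x7a

VAL = 0xea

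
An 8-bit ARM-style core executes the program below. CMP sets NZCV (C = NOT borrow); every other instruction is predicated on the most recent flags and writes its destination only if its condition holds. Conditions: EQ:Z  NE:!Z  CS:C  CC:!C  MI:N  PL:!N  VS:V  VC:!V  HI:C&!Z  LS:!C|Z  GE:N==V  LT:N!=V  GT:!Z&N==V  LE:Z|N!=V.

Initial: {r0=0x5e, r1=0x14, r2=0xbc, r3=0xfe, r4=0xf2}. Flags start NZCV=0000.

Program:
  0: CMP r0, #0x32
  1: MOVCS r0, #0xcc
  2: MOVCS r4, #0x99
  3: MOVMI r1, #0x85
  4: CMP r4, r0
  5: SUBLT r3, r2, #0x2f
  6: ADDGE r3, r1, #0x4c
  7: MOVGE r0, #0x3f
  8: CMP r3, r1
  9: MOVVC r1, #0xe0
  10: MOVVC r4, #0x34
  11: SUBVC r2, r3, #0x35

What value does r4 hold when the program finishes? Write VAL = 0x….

[0] flags=0010 → (cmp)
[1] flags=0010 CS?T → r0=0xcc
[2] flags=0010 CS?T → r4=0x99
[3] flags=0010 MI?F → skip
[4] flags=1000 → (cmp)
[5] flags=1000 LT?T → r3=0x8d
[6] flags=1000 GE?F → skip
[7] flags=1000 GE?F → skip
[8] flags=0011 → (cmp)
[9] flags=0011 VC?F → skip
[10] flags=0011 VC?F → skip
[11] flags=0011 VC?F → skip

VAL = 0x99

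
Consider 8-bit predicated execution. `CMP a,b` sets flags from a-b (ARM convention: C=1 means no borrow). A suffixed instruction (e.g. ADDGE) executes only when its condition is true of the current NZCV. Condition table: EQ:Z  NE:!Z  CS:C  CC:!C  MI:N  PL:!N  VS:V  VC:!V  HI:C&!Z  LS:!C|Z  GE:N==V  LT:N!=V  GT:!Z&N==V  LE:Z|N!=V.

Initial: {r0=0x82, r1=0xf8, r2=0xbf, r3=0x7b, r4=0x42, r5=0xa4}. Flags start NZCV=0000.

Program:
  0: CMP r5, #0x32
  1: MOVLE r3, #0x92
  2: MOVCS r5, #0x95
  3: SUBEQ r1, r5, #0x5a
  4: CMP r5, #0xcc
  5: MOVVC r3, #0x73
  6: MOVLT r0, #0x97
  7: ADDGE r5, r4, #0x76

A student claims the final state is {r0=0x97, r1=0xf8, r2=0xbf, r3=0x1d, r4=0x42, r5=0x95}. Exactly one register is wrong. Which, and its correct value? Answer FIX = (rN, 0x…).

FIX = (r3, 0x73)

[0] flags=0011 → (cmp)
[1] flags=0011 LE?T → r3=0x92
[2] flags=0011 CS?T → r5=0x95
[3] flags=0011 EQ?F → skip
[4] flags=1000 → (cmp)
[5] flags=1000 VC?T → r3=0x73
[6] flags=1000 LT?T → r0=0x97
[7] flags=1000 GE?F → skip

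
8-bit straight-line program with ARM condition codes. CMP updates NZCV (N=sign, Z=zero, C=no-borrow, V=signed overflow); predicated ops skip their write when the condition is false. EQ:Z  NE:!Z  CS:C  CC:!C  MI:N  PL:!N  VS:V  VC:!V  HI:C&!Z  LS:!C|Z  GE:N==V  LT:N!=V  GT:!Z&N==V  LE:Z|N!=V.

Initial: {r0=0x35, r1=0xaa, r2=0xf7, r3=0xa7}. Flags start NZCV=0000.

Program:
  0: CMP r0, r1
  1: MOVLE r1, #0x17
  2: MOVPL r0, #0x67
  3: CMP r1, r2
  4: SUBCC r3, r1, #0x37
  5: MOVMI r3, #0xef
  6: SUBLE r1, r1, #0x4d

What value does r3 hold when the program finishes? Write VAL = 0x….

VAL = 0xef

[0] flags=1001 → (cmp)
[1] flags=1001 LE?F → skip
[2] flags=1001 PL?F → skip
[3] flags=1000 → (cmp)
[4] flags=1000 CC?T → r3=0x73
[5] flags=1000 MI?T → r3=0xef
[6] flags=1000 LE?T → r1=0x5d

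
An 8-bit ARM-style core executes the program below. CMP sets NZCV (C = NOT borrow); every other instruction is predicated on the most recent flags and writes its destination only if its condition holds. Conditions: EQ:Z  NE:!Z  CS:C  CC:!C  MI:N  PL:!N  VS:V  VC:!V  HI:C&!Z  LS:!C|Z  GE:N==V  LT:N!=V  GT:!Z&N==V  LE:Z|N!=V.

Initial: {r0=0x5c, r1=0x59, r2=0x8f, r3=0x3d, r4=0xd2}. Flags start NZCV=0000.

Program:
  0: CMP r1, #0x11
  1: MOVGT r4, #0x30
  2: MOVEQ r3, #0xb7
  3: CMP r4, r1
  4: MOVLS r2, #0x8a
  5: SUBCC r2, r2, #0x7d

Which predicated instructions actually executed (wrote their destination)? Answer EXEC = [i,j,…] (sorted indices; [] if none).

EXEC = [1,4,5]

0: ✓ CMP  NZCV=0010
1: ✓ MOVGT  r4←0x30
2: · MOVEQ
3: ✓ CMP  NZCV=1000
4: ✓ MOVLS  r2←0x8a
5: ✓ SUBCC  r2←0x0d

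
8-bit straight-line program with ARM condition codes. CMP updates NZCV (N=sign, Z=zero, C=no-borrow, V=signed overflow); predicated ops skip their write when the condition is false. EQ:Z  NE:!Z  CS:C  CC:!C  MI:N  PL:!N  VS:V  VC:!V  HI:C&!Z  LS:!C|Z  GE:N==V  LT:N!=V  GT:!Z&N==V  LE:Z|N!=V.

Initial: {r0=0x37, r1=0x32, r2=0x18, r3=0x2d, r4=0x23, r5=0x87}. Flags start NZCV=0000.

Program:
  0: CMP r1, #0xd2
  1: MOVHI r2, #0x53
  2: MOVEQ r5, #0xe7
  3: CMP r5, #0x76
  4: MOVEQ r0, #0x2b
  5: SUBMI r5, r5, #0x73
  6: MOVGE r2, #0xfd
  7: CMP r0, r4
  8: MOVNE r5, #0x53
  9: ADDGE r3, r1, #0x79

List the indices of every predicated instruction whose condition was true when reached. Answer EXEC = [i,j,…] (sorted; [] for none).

EXEC = [8,9]

0: ✓ CMP  NZCV=0000
1: · MOVHI
2: · MOVEQ
3: ✓ CMP  NZCV=0011
4: · MOVEQ
5: · SUBMI
6: · MOVGE
7: ✓ CMP  NZCV=0010
8: ✓ MOVNE  r5←0x53
9: ✓ ADDGE  r3←0xab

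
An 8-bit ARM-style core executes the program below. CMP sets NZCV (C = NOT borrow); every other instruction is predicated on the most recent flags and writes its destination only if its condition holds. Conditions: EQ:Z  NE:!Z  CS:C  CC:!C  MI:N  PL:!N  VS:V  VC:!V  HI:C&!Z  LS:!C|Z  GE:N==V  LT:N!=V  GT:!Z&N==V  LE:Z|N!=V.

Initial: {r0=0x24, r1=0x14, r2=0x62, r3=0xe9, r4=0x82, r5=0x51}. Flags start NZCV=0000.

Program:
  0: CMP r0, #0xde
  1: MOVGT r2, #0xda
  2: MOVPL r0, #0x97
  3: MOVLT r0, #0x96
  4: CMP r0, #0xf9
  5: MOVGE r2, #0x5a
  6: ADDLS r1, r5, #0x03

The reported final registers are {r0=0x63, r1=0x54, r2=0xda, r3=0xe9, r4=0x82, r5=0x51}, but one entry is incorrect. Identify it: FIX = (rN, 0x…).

FIX = (r0, 0x97)

[0] flags=0000 → (cmp)
[1] flags=0000 GT?T → r2=0xda
[2] flags=0000 PL?T → r0=0x97
[3] flags=0000 LT?F → skip
[4] flags=1000 → (cmp)
[5] flags=1000 GE?F → skip
[6] flags=1000 LS?T → r1=0x54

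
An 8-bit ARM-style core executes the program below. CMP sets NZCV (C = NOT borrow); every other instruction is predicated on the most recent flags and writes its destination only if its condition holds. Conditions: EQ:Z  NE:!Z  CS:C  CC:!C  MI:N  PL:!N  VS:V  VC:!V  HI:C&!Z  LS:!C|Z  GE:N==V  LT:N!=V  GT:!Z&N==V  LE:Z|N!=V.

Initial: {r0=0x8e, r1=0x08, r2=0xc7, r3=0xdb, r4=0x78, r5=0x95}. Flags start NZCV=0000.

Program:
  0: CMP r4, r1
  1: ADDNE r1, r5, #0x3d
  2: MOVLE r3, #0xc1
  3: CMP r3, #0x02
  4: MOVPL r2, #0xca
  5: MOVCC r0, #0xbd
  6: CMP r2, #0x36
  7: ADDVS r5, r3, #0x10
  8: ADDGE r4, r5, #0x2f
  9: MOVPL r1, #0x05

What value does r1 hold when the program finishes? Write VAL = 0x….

[0] flags=0010 → (cmp)
[1] flags=0010 NE?T → r1=0xd2
[2] flags=0010 LE?F → skip
[3] flags=1010 → (cmp)
[4] flags=1010 PL?F → skip
[5] flags=1010 CC?F → skip
[6] flags=1010 → (cmp)
[7] flags=1010 VS?F → skip
[8] flags=1010 GE?F → skip
[9] flags=1010 PL?F → skip

VAL = 0xd2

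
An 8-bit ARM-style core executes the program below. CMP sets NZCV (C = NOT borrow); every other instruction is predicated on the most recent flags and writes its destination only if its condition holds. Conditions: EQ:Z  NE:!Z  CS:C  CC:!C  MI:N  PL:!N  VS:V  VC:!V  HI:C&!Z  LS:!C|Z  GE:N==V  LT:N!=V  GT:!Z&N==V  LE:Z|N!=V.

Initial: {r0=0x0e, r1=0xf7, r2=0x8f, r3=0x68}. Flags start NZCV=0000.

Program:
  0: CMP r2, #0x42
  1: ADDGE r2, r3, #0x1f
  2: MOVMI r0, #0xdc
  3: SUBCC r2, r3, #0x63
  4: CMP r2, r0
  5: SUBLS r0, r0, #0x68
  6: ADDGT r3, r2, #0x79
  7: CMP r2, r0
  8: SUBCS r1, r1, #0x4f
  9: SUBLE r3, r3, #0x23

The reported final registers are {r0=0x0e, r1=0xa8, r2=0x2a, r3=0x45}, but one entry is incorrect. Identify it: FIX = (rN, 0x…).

FIX = (r2, 0x8f)

[0] flags=0011 → (cmp)
[1] flags=0011 GE?F → skip
[2] flags=0011 MI?F → skip
[3] flags=0011 CC?F → skip
[4] flags=1010 → (cmp)
[5] flags=1010 LS?F → skip
[6] flags=1010 GT?F → skip
[7] flags=1010 → (cmp)
[8] flags=1010 CS?T → r1=0xa8
[9] flags=1010 LE?T → r3=0x45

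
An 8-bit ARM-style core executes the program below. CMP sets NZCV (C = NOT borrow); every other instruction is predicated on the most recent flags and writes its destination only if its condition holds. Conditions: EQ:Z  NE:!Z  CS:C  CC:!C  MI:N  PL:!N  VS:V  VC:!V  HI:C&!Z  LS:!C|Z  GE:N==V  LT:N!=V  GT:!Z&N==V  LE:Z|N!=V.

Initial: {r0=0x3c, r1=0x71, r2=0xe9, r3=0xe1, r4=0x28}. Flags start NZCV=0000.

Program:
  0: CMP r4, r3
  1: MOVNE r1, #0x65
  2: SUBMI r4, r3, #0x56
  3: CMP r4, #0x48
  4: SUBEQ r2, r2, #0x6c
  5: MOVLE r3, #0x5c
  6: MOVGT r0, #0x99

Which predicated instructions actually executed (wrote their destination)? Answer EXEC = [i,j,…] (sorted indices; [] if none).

0: ✓ CMP  NZCV=0000
1: ✓ MOVNE  r1←0x65
2: · SUBMI
3: ✓ CMP  NZCV=1000
4: · SUBEQ
5: ✓ MOVLE  r3←0x5c
6: · MOVGT

EXEC = [1,5]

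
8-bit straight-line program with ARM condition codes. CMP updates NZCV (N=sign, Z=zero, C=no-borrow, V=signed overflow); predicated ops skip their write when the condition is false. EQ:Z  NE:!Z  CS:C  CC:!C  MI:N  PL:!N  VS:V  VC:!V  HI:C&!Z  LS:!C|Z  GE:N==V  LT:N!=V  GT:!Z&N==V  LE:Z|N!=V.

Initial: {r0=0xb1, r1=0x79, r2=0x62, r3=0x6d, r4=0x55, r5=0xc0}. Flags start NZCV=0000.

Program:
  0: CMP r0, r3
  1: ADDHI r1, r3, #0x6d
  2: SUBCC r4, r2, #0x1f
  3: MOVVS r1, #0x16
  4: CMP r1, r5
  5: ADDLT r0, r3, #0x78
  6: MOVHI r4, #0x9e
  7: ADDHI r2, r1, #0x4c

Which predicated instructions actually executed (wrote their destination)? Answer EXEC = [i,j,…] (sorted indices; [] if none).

EXEC = [1,3]

0: ✓ CMP  NZCV=0011
1: ✓ ADDHI  r1←0xda
2: · SUBCC
3: ✓ MOVVS  r1←0x16
4: ✓ CMP  NZCV=0000
5: · ADDLT
6: · MOVHI
7: · ADDHI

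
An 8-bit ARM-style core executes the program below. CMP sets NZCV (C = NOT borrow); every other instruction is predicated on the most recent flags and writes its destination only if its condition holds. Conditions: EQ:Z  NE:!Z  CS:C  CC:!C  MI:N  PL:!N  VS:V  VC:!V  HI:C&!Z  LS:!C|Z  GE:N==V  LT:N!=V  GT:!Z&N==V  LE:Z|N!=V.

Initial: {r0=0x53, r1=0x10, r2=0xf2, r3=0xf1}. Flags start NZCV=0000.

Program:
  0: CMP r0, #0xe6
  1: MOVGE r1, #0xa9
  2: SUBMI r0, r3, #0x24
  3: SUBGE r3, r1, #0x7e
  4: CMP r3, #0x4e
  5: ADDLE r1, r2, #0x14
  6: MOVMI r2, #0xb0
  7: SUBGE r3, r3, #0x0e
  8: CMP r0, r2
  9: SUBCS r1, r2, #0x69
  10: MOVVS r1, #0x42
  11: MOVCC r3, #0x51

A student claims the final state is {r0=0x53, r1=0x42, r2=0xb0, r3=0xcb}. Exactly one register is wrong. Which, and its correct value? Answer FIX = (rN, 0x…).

0: ✓ CMP  NZCV=0000
1: ✓ MOVGE  r1←0xa9
2: · SUBMI
3: ✓ SUBGE  r3←0x2b
4: ✓ CMP  NZCV=1000
5: ✓ ADDLE  r1←0x06
6: ✓ MOVMI  r2←0xb0
7: · SUBGE
8: ✓ CMP  NZCV=1001
9: · SUBCS
10: ✓ MOVVS  r1←0x42
11: ✓ MOVCC  r3←0x51

FIX = (r3, 0x51)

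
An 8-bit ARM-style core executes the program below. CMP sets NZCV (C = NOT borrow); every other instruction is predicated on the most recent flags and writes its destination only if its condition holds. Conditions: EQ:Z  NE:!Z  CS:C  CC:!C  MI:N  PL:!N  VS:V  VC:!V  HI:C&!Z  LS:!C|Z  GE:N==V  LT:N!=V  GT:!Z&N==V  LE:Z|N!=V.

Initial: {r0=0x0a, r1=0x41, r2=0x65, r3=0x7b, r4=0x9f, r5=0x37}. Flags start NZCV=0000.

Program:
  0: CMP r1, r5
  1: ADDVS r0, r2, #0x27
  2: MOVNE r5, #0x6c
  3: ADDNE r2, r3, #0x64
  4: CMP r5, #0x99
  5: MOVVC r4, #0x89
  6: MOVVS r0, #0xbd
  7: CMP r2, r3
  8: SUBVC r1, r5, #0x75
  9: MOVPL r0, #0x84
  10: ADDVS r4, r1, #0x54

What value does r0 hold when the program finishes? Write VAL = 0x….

VAL = 0x84

[0] flags=0010 → (cmp)
[1] flags=0010 VS?F → skip
[2] flags=0010 NE?T → r5=0x6c
[3] flags=0010 NE?T → r2=0xdf
[4] flags=1001 → (cmp)
[5] flags=1001 VC?F → skip
[6] flags=1001 VS?T → r0=0xbd
[7] flags=0011 → (cmp)
[8] flags=0011 VC?F → skip
[9] flags=0011 PL?T → r0=0x84
[10] flags=0011 VS?T → r4=0x95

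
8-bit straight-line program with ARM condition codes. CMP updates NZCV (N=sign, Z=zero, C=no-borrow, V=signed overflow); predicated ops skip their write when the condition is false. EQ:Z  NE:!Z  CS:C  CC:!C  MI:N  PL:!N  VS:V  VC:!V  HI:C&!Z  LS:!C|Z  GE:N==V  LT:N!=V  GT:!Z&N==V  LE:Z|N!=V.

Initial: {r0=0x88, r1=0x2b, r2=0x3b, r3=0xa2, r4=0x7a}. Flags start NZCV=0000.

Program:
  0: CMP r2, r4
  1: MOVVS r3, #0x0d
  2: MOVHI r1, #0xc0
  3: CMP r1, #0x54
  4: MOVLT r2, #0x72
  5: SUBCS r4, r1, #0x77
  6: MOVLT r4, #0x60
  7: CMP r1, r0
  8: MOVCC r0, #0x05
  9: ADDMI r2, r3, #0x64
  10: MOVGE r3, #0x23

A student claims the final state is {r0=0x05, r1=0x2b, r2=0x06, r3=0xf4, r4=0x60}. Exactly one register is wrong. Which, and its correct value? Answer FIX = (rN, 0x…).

FIX = (r3, 0x23)

[0] flags=1000 → (cmp)
[1] flags=1000 VS?F → skip
[2] flags=1000 HI?F → skip
[3] flags=1000 → (cmp)
[4] flags=1000 LT?T → r2=0x72
[5] flags=1000 CS?F → skip
[6] flags=1000 LT?T → r4=0x60
[7] flags=1001 → (cmp)
[8] flags=1001 CC?T → r0=0x05
[9] flags=1001 MI?T → r2=0x06
[10] flags=1001 GE?T → r3=0x23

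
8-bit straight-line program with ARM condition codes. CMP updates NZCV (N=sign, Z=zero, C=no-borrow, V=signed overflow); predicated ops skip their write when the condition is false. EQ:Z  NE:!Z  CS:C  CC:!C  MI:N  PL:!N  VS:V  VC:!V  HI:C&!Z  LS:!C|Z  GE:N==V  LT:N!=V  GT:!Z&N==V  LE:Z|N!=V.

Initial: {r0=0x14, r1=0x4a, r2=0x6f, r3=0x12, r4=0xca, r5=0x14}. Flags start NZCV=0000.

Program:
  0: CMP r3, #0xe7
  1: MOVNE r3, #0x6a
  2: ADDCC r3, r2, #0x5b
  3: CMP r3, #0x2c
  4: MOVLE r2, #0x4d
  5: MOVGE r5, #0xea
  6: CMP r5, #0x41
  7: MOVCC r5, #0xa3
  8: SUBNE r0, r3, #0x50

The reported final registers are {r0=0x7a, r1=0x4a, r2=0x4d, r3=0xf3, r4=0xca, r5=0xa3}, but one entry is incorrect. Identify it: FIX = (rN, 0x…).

[0] flags=0000 → (cmp)
[1] flags=0000 NE?T → r3=0x6a
[2] flags=0000 CC?T → r3=0xca
[3] flags=1010 → (cmp)
[4] flags=1010 LE?T → r2=0x4d
[5] flags=1010 GE?F → skip
[6] flags=1000 → (cmp)
[7] flags=1000 CC?T → r5=0xa3
[8] flags=1000 NE?T → r0=0x7a

FIX = (r3, 0xca)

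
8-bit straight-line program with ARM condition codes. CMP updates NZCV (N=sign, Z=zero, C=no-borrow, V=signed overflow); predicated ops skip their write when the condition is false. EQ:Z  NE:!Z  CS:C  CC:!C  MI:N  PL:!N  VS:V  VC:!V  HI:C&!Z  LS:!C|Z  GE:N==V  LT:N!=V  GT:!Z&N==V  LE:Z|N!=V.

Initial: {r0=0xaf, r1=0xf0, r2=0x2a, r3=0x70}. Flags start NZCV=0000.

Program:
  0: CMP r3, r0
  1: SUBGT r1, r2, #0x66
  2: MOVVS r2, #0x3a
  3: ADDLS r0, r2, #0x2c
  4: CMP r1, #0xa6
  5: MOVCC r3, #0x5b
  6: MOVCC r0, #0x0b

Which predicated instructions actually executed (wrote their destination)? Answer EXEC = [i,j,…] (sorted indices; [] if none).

EXEC = [1,2,3]

[0] flags=1001 → (cmp)
[1] flags=1001 GT?T → r1=0xc4
[2] flags=1001 VS?T → r2=0x3a
[3] flags=1001 LS?T → r0=0x66
[4] flags=0010 → (cmp)
[5] flags=0010 CC?F → skip
[6] flags=0010 CC?F → skip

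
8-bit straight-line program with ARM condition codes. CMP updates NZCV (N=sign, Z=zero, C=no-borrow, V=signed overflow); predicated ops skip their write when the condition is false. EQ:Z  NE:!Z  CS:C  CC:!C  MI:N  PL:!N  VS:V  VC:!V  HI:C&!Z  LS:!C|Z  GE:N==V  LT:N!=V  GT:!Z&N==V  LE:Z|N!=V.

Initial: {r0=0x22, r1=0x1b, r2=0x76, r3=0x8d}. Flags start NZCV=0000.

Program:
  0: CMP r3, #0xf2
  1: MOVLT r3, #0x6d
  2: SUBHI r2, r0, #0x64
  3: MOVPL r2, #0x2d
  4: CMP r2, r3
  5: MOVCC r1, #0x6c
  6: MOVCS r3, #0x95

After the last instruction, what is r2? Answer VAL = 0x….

0: ✓ CMP  NZCV=1000
1: ✓ MOVLT  r3←0x6d
2: · SUBHI
3: · MOVPL
4: ✓ CMP  NZCV=0010
5: · MOVCC
6: ✓ MOVCS  r3←0x95

VAL = 0x76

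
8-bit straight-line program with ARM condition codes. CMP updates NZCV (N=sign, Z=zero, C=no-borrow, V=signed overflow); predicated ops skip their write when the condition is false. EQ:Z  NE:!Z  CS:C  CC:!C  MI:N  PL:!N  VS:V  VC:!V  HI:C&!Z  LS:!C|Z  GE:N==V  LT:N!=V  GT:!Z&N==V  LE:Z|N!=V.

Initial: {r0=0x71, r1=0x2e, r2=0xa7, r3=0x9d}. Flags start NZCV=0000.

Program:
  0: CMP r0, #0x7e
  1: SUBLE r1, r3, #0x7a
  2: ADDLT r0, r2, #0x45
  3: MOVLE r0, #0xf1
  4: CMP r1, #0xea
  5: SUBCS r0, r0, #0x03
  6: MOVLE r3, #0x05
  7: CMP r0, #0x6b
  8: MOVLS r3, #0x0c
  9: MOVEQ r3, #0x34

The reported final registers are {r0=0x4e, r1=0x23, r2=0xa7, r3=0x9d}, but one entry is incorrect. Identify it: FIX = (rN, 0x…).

[0] flags=1000 → (cmp)
[1] flags=1000 LE?T → r1=0x23
[2] flags=1000 LT?T → r0=0xec
[3] flags=1000 LE?T → r0=0xf1
[4] flags=0000 → (cmp)
[5] flags=0000 CS?F → skip
[6] flags=0000 LE?F → skip
[7] flags=1010 → (cmp)
[8] flags=1010 LS?F → skip
[9] flags=1010 EQ?F → skip

FIX = (r0, 0xf1)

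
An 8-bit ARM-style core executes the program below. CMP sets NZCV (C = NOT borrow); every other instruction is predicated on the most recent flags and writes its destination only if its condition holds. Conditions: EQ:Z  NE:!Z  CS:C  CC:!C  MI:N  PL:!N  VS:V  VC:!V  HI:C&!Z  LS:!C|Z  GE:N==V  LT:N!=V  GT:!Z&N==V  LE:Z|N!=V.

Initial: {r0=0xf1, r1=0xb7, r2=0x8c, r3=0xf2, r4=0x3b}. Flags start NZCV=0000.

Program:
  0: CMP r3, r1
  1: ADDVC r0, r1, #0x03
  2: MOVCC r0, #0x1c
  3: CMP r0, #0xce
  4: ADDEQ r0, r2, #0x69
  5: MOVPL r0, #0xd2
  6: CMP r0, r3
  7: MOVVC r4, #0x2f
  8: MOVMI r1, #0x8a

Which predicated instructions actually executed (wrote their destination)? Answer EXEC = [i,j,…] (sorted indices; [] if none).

0: ✓ CMP  NZCV=0010
1: ✓ ADDVC  r0←0xba
2: · MOVCC
3: ✓ CMP  NZCV=1000
4: · ADDEQ
5: · MOVPL
6: ✓ CMP  NZCV=1000
7: ✓ MOVVC  r4←0x2f
8: ✓ MOVMI  r1←0x8a

EXEC = [1,7,8]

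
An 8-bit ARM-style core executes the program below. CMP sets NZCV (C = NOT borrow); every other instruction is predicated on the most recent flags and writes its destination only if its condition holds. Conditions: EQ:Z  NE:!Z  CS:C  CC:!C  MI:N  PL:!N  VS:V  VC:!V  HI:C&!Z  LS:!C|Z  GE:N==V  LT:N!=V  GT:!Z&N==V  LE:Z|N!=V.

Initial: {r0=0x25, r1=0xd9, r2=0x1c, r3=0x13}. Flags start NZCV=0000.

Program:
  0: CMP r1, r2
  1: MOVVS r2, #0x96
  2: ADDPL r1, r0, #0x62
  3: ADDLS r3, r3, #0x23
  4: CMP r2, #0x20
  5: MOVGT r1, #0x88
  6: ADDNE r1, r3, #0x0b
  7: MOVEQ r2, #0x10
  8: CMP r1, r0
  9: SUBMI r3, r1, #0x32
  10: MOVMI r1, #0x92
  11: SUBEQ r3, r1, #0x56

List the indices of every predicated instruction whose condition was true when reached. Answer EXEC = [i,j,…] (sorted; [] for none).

EXEC = [6,9,10]

[0] flags=1010 → (cmp)
[1] flags=1010 VS?F → skip
[2] flags=1010 PL?F → skip
[3] flags=1010 LS?F → skip
[4] flags=1000 → (cmp)
[5] flags=1000 GT?F → skip
[6] flags=1000 NE?T → r1=0x1e
[7] flags=1000 EQ?F → skip
[8] flags=1000 → (cmp)
[9] flags=1000 MI?T → r3=0xec
[10] flags=1000 MI?T → r1=0x92
[11] flags=1000 EQ?F → skip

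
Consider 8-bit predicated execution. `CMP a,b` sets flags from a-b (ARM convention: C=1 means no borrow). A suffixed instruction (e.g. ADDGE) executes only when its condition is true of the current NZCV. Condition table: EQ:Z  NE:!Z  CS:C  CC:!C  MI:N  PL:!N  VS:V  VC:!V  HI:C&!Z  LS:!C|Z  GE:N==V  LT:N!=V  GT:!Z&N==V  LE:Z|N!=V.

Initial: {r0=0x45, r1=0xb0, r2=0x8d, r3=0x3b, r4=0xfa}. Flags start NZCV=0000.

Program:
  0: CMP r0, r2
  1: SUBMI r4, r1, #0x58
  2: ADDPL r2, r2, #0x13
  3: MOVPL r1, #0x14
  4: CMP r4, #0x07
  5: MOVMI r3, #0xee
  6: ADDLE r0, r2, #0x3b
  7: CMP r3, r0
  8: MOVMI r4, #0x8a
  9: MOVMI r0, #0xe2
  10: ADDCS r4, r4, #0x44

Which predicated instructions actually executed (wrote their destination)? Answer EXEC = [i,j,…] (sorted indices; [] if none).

[0] flags=1001 → (cmp)
[1] flags=1001 MI?T → r4=0x58
[2] flags=1001 PL?F → skip
[3] flags=1001 PL?F → skip
[4] flags=0010 → (cmp)
[5] flags=0010 MI?F → skip
[6] flags=0010 LE?F → skip
[7] flags=1000 → (cmp)
[8] flags=1000 MI?T → r4=0x8a
[9] flags=1000 MI?T → r0=0xe2
[10] flags=1000 CS?F → skip

EXEC = [1,8,9]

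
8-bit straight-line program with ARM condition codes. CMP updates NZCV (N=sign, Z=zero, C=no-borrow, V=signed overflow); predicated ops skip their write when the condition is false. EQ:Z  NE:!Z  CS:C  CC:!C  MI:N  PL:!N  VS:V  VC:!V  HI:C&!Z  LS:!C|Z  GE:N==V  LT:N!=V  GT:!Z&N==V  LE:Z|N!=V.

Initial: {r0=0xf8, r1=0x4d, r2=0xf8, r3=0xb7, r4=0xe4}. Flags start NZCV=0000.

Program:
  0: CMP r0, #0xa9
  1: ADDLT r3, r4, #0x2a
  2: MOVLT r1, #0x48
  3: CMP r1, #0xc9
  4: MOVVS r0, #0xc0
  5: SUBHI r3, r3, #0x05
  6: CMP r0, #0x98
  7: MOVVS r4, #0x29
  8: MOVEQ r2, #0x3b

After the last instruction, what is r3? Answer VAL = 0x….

VAL = 0xb7

[0] flags=0010 → (cmp)
[1] flags=0010 LT?F → skip
[2] flags=0010 LT?F → skip
[3] flags=1001 → (cmp)
[4] flags=1001 VS?T → r0=0xc0
[5] flags=1001 HI?F → skip
[6] flags=0010 → (cmp)
[7] flags=0010 VS?F → skip
[8] flags=0010 EQ?F → skip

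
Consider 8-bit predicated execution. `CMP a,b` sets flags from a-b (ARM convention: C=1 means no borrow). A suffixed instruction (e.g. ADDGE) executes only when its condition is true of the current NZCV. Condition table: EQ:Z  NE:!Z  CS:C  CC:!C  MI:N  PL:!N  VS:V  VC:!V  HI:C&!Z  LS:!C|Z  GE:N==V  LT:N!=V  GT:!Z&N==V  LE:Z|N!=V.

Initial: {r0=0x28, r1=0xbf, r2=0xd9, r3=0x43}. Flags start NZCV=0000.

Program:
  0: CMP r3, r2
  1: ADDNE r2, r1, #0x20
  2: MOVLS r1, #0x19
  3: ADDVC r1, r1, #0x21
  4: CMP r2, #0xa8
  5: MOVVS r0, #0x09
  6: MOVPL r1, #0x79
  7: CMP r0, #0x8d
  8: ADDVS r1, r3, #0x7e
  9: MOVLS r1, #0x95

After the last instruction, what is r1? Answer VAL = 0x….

VAL = 0x95

0: ✓ CMP  NZCV=0000
1: ✓ ADDNE  r2←0xdf
2: ✓ MOVLS  r1←0x19
3: ✓ ADDVC  r1←0x3a
4: ✓ CMP  NZCV=0010
5: · MOVVS
6: ✓ MOVPL  r1←0x79
7: ✓ CMP  NZCV=1001
8: ✓ ADDVS  r1←0xc1
9: ✓ MOVLS  r1←0x95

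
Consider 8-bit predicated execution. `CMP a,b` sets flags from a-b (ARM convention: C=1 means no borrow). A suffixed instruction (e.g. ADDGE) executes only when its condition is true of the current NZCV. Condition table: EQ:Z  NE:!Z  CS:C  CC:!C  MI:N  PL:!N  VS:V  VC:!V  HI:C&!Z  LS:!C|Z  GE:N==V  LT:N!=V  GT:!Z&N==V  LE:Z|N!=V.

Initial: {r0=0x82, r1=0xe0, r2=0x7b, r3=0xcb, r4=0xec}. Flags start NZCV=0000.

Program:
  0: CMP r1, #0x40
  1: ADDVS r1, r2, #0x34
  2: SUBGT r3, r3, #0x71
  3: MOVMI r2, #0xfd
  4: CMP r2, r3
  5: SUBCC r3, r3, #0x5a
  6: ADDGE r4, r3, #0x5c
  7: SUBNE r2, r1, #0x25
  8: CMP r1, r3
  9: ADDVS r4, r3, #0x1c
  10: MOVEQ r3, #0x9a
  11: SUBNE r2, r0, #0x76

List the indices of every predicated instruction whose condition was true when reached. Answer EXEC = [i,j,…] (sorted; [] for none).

[0] flags=1010 → (cmp)
[1] flags=1010 VS?F → skip
[2] flags=1010 GT?F → skip
[3] flags=1010 MI?T → r2=0xfd
[4] flags=0010 → (cmp)
[5] flags=0010 CC?F → skip
[6] flags=0010 GE?T → r4=0x27
[7] flags=0010 NE?T → r2=0xbb
[8] flags=0010 → (cmp)
[9] flags=0010 VS?F → skip
[10] flags=0010 EQ?F → skip
[11] flags=0010 NE?T → r2=0x0c

EXEC = [3,6,7,11]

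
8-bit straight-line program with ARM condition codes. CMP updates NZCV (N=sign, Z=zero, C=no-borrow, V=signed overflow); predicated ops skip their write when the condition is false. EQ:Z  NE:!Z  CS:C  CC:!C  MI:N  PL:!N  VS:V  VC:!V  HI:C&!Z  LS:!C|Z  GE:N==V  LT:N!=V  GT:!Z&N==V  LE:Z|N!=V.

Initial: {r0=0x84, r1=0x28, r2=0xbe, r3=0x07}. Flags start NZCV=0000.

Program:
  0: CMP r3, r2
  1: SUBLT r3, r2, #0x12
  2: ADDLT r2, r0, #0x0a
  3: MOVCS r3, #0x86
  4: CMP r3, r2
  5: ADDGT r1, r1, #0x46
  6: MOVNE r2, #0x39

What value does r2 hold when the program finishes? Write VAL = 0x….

0: ✓ CMP  NZCV=0000
1: · SUBLT
2: · ADDLT
3: · MOVCS
4: ✓ CMP  NZCV=0000
5: ✓ ADDGT  r1←0x6e
6: ✓ MOVNE  r2←0x39

VAL = 0x39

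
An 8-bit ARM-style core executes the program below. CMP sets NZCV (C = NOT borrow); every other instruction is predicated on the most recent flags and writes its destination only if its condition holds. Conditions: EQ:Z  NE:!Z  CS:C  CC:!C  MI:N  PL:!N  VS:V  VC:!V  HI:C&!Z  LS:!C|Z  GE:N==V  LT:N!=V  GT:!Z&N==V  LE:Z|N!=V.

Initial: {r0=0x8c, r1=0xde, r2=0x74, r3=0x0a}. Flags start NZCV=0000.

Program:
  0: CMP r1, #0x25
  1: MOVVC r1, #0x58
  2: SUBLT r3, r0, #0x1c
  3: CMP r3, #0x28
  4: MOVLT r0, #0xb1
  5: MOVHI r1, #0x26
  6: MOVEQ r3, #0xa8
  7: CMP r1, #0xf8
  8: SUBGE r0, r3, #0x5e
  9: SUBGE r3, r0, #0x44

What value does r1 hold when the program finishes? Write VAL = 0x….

VAL = 0x26

0: ✓ CMP  NZCV=1010
1: ✓ MOVVC  r1←0x58
2: ✓ SUBLT  r3←0x70
3: ✓ CMP  NZCV=0010
4: · MOVLT
5: ✓ MOVHI  r1←0x26
6: · MOVEQ
7: ✓ CMP  NZCV=0000
8: ✓ SUBGE  r0←0x12
9: ✓ SUBGE  r3←0xce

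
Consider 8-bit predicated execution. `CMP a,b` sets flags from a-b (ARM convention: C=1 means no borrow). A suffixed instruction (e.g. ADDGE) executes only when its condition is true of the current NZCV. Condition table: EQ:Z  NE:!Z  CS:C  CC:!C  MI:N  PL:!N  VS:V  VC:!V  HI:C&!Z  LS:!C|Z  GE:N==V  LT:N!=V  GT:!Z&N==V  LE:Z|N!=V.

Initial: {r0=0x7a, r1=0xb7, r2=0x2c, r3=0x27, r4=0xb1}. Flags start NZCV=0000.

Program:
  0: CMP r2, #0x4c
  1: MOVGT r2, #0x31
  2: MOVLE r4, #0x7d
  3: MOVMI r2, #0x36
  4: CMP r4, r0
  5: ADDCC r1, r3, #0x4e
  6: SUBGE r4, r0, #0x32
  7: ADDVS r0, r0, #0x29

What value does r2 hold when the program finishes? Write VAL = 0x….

VAL = 0x36

[0] flags=1000 → (cmp)
[1] flags=1000 GT?F → skip
[2] flags=1000 LE?T → r4=0x7d
[3] flags=1000 MI?T → r2=0x36
[4] flags=0010 → (cmp)
[5] flags=0010 CC?F → skip
[6] flags=0010 GE?T → r4=0x48
[7] flags=0010 VS?F → skip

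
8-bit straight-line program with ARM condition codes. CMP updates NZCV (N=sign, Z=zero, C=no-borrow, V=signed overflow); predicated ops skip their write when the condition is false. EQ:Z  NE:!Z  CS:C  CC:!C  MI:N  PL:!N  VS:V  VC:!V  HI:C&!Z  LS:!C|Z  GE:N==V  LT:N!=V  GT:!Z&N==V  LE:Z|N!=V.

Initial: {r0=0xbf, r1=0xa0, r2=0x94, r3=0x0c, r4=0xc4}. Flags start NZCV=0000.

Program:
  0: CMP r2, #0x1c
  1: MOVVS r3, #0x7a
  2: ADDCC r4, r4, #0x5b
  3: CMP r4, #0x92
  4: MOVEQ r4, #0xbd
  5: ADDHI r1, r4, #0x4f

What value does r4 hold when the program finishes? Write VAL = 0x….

0: ✓ CMP  NZCV=0011
1: ✓ MOVVS  r3←0x7a
2: · ADDCC
3: ✓ CMP  NZCV=0010
4: · MOVEQ
5: ✓ ADDHI  r1←0x13

VAL = 0xc4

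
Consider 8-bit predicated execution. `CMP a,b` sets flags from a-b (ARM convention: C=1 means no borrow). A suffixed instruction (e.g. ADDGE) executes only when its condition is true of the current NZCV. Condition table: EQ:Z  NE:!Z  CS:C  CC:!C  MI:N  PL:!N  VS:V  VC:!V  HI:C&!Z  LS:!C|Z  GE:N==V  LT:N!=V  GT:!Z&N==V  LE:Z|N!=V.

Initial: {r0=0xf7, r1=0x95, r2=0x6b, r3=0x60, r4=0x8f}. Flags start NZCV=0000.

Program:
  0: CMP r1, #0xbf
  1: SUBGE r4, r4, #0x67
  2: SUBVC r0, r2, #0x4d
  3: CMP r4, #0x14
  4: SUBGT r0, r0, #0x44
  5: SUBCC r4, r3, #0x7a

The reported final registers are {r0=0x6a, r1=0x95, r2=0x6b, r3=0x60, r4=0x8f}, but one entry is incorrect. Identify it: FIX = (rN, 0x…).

FIX = (r0, 0x1e)

0: ✓ CMP  NZCV=1000
1: · SUBGE
2: ✓ SUBVC  r0←0x1e
3: ✓ CMP  NZCV=0011
4: · SUBGT
5: · SUBCC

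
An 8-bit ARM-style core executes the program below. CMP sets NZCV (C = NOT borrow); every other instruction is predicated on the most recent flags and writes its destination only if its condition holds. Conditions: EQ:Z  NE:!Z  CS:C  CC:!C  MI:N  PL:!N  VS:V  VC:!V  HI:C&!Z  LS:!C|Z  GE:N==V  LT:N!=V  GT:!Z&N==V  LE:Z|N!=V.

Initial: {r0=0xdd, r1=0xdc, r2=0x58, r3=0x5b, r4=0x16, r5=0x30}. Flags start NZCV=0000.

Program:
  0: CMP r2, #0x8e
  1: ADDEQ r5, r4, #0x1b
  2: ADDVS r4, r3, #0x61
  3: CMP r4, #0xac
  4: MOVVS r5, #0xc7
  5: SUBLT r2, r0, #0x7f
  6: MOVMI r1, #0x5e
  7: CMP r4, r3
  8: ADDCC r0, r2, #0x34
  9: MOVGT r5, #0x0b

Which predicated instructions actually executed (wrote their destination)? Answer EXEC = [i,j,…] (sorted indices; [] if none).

EXEC = [2]

0: ✓ CMP  NZCV=1001
1: · ADDEQ
2: ✓ ADDVS  r4←0xbc
3: ✓ CMP  NZCV=0010
4: · MOVVS
5: · SUBLT
6: · MOVMI
7: ✓ CMP  NZCV=0011
8: · ADDCC
9: · MOVGT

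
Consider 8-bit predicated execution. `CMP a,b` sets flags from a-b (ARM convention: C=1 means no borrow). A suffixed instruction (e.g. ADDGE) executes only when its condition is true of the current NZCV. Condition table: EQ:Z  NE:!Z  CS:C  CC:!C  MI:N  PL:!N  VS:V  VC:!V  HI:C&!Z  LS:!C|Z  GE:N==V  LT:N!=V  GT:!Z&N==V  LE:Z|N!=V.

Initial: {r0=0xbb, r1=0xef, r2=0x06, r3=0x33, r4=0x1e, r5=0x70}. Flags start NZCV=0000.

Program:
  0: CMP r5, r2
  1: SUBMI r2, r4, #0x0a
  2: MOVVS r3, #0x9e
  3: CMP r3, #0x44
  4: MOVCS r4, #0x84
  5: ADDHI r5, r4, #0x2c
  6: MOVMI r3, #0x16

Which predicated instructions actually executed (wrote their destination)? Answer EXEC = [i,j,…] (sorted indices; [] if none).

EXEC = [6]

[0] flags=0010 → (cmp)
[1] flags=0010 MI?F → skip
[2] flags=0010 VS?F → skip
[3] flags=1000 → (cmp)
[4] flags=1000 CS?F → skip
[5] flags=1000 HI?F → skip
[6] flags=1000 MI?T → r3=0x16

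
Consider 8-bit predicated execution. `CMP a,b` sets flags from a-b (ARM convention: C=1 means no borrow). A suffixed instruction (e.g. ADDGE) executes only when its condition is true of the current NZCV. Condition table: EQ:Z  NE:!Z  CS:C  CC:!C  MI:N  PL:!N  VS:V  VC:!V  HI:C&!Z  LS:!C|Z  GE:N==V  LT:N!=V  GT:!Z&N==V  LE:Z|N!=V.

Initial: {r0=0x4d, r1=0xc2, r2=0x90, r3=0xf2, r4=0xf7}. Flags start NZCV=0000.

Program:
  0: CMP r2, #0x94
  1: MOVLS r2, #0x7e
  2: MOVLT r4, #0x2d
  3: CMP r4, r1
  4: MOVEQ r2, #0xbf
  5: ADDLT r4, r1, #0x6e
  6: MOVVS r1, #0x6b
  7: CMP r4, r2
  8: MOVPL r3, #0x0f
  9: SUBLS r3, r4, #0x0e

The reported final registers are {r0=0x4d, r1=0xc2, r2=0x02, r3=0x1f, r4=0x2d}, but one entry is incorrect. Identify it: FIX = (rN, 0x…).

0: ✓ CMP  NZCV=1000
1: ✓ MOVLS  r2←0x7e
2: ✓ MOVLT  r4←0x2d
3: ✓ CMP  NZCV=0000
4: · MOVEQ
5: · ADDLT
6: · MOVVS
7: ✓ CMP  NZCV=1000
8: · MOVPL
9: ✓ SUBLS  r3←0x1f

FIX = (r2, 0x7e)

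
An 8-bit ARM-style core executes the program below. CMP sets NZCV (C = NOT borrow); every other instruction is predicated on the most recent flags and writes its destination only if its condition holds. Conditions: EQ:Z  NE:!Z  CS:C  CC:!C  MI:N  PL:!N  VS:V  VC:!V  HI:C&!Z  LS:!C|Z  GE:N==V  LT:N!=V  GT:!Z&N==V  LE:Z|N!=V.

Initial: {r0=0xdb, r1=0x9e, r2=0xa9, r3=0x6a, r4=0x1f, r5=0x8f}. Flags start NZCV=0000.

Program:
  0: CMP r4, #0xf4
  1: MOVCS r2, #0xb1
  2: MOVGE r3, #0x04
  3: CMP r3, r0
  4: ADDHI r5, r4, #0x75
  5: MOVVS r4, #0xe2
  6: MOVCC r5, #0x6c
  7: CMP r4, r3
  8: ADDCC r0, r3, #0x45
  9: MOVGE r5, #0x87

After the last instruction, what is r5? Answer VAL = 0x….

VAL = 0x87

0: ✓ CMP  NZCV=0000
1: · MOVCS
2: ✓ MOVGE  r3←0x04
3: ✓ CMP  NZCV=0000
4: · ADDHI
5: · MOVVS
6: ✓ MOVCC  r5←0x6c
7: ✓ CMP  NZCV=0010
8: · ADDCC
9: ✓ MOVGE  r5←0x87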